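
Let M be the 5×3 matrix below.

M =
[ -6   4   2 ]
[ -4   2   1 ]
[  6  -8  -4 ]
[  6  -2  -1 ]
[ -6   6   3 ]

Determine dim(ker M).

1

Row reduce to echelon form.
R2 ← R2 − (2/3)·R1: [0, -2/3, -1/3]
R3 ← R3 + R1: [0, -4, -2]
R4 ← R4 + R1: [0, 2, 1]
R5 ← R5 − R1: [0, 2, 1]
R3 ← R3 − (6)·R2: [0, 0, 0]
R4 ← R4 + (3)·R2: [0, 0, 0]
R5 ← R5 + (3)·R2: [0, 0, 0]
2 nonzero rows, so rank(M) = 2.
M has 3 columns; by rank–nullity, nullity = 3 − 2 = 1.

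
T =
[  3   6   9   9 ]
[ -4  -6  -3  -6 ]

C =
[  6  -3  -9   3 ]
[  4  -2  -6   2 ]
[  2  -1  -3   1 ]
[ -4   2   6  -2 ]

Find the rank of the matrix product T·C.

First compute TC:
[[ 24, -12, -36,  12],
 [-30,  15,  45, -15]]
Now row reduce the product.
R2 ← R2 + (5/4)·R1: [0, 0, 0, 0]
1 nonzero row, so rank(TC) = 1.

1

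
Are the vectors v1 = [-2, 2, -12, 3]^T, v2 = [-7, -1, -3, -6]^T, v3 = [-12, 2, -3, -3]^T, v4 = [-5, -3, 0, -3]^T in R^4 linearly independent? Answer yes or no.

yes

Form the matrix with these vectors as rows and row reduce.
R2 ← R2 − (7/2)·R1: [0, -8, 39, -33/2]
R3 ← R3 − (6)·R1: [0, -10, 69, -21]
R4 ← R4 − (5/2)·R1: [0, -8, 30, -21/2]
R3 ← R3 − (5/4)·R2: [0, 0, 81/4, -3/8]
R4 ← R4 − R2: [0, 0, -9, 6]
R4 ← R4 + (4/9)·R3: [0, 0, 0, 35/6]
4 nonzero rows, so the 4 vectors span a space of dimension 4.
Since 4 = 4, the vectors are linearly independent.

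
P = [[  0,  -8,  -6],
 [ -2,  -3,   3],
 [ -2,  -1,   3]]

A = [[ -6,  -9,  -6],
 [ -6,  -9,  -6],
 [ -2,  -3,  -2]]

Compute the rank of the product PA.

1

First compute PA:
[[ 60,  90,  60],
 [ 24,  36,  24],
 [ 12,  18,  12]]
Now row reduce the product.
R2 ← R2 − (2/5)·R1: [0, 0, 0]
R3 ← R3 − (1/5)·R1: [0, 0, 0]
1 nonzero row, so rank(PA) = 1.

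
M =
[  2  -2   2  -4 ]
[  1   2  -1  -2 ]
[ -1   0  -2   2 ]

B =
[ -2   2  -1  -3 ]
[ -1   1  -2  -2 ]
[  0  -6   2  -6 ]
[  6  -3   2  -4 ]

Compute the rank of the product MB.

First compute MB:
[[-26,   2,  -2,   2],
 [-16,  16, -11,   7],
 [ 14,   4,   1,   7]]
Now row reduce the product.
R2 ← R2 − (8/13)·R1: [0, 192/13, -127/13, 75/13]
R3 ← R3 + (7/13)·R1: [0, 66/13, -1/13, 105/13]
R3 ← R3 − (11/32)·R2: [0, 0, 105/32, 195/32]
3 nonzero rows, so rank(MB) = 3.

3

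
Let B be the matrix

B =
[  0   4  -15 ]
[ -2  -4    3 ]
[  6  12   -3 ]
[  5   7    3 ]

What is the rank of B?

3

Row reduce to echelon form.
Swap R1 ↔ R2
R3 ← R3 + (3)·R1: [0, 0, 6]
R4 ← R4 + (5/2)·R1: [0, -3, 21/2]
R4 ← R4 + (3/4)·R2: [0, 0, -3/4]
R4 ← R4 + (1/8)·R3: [0, 0, 0]
Echelon form has 3 nonzero rows, so rank(B) = 3.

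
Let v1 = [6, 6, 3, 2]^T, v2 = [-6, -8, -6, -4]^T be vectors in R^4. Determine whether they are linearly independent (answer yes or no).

Form the matrix with these vectors as rows and row reduce.
R2 ← R2 + R1: [0, -2, -3, -2]
2 nonzero rows, so the 2 vectors span a space of dimension 2.
Since 2 = 2, the vectors are linearly independent.

yes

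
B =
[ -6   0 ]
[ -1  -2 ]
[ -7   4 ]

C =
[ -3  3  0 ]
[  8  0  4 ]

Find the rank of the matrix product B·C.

2

First compute BC:
[[ 18, -18,   0],
 [-13,  -3,  -8],
 [ 53, -21,  16]]
Now row reduce the product.
R2 ← R2 + (13/18)·R1: [0, -16, -8]
R3 ← R3 − (53/18)·R1: [0, 32, 16]
R3 ← R3 + (2)·R2: [0, 0, 0]
2 nonzero rows, so rank(BC) = 2.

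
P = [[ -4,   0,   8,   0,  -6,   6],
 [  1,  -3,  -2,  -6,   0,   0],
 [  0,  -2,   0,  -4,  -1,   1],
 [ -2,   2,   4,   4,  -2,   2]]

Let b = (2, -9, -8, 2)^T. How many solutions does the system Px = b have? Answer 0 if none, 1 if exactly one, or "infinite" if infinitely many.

Row reduce the augmented matrix [P | b].
R2 ← R2 + (1/4)·R1: [0, -3, 0, -6, -3/2, 3/2, -17/2]
R4 ← R4 − (1/2)·R1: [0, 2, 0, 4, 1, -1, 1]
R3 ← R3 − (2/3)·R2: [0, 0, 0, 0, 0, 0, -7/3]
R4 ← R4 + (2/3)·R2: [0, 0, 0, 0, 0, 0, -14/3]
R4 ← R4 − (2)·R3: [0, 0, 0, 0, 0, 0, 0]
The echelon form has 3 nonzero rows; the last pivot sits in the augmented column, so rank(P) = 2 but rank([P|b]) = 3.
Since the ranks differ, the system is inconsistent.
It has no solutions.

0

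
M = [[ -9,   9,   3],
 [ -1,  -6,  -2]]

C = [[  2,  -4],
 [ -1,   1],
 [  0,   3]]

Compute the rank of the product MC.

1

First compute MC:
[[-27,  54],
 [  4,  -8]]
Now row reduce the product.
R2 ← R2 + (4/27)·R1: [0, 0]
1 nonzero row, so rank(MC) = 1.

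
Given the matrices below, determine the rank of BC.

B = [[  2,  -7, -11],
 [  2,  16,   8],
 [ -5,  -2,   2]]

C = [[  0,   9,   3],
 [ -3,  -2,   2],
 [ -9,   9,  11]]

First compute BC:
[[120, -67, -129],
 [-120,  58, 126],
 [-12, -23,   3]]
Now row reduce the product.
R2 ← R2 + R1: [0, -9, -3]
R3 ← R3 + (1/10)·R1: [0, -297/10, -99/10]
R3 ← R3 − (33/10)·R2: [0, 0, 0]
2 nonzero rows, so rank(BC) = 2.

2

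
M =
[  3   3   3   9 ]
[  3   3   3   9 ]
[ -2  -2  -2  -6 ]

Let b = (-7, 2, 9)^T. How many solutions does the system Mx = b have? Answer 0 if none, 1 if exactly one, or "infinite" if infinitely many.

0

Row reduce the augmented matrix [M | b].
R2 ← R2 − R1: [0, 0, 0, 0, 9]
R3 ← R3 + (2/3)·R1: [0, 0, 0, 0, 13/3]
R3 ← R3 − (13/27)·R2: [0, 0, 0, 0, 0]
The echelon form has 2 nonzero rows; the last pivot sits in the augmented column, so rank(M) = 1 but rank([M|b]) = 2.
Since the ranks differ, the system is inconsistent.
It has no solutions.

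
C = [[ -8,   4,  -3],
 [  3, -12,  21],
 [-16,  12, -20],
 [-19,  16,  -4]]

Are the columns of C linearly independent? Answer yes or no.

Row reduce C to echelon form.
R2 ← R2 + (3/8)·R1: [0, -21/2, 159/8]
R3 ← R3 − (2)·R1: [0, 4, -14]
R4 ← R4 − (19/8)·R1: [0, 13/2, 25/8]
R3 ← R3 + (8/21)·R2: [0, 0, -45/7]
R4 ← R4 + (13/21)·R2: [0, 0, 108/7]
R4 ← R4 + (12/5)·R3: [0, 0, 0]
3 pivots among 3 columns.
Every column is a pivot column, so the columns are linearly independent.

yes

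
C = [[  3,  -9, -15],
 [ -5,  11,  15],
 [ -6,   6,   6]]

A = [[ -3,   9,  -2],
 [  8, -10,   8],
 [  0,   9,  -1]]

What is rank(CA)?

First compute CA:
[[-81, -18, -63],
 [103, -20,  83],
 [ 66, -60,  54]]
Now row reduce the product.
R2 ← R2 + (103/81)·R1: [0, -386/9, 26/9]
R3 ← R3 + (22/27)·R1: [0, -224/3, 8/3]
R3 ← R3 − (336/193)·R2: [0, 0, -456/193]
3 nonzero rows, so rank(CA) = 3.

3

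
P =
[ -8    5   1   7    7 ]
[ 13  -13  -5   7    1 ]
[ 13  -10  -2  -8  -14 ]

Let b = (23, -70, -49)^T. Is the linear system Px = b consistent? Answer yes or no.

Row reduce the augmented matrix [P | b].
R2 ← R2 + (13/8)·R1: [0, -39/8, -27/8, 147/8, 99/8, -261/8]
R3 ← R3 + (13/8)·R1: [0, -15/8, -3/8, 27/8, -21/8, -93/8]
R3 ← R3 − (5/13)·R2: [0, 0, 12/13, -48/13, -96/13, 12/13]
The echelon form has 3 nonzero rows, and every pivot lies in the first 5 columns, so rank(P) = rank([P|b]) = 3.
The system is consistent.

yes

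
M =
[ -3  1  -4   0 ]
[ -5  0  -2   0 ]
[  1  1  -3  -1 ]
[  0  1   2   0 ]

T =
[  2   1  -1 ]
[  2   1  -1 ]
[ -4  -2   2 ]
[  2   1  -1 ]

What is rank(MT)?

1

First compute MT:
[[ 12,   6,  -6],
 [ -2,  -1,   1],
 [ 14,   7,  -7],
 [ -6,  -3,   3]]
Now row reduce the product.
R2 ← R2 + (1/6)·R1: [0, 0, 0]
R3 ← R3 − (7/6)·R1: [0, 0, 0]
R4 ← R4 + (1/2)·R1: [0, 0, 0]
1 nonzero row, so rank(MT) = 1.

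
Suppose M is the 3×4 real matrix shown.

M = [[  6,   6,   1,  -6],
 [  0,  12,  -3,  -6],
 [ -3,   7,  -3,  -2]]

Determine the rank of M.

Row reduce to echelon form.
R3 ← R3 + (1/2)·R1: [0, 10, -5/2, -5]
R3 ← R3 − (5/6)·R2: [0, 0, 0, 0]
Echelon form has 2 nonzero rows, so rank(M) = 2.

2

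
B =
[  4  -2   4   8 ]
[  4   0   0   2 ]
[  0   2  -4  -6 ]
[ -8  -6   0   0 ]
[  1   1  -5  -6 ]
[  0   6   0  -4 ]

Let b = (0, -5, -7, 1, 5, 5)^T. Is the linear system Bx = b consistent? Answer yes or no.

no

Row reduce the augmented matrix [B | b].
R2 ← R2 − R1: [0, 2, -4, -6, -5]
R4 ← R4 + (2)·R1: [0, -10, 8, 16, 1]
R5 ← R5 − (1/4)·R1: [0, 3/2, -6, -8, 5]
R3 ← R3 − R2: [0, 0, 0, 0, -2]
R4 ← R4 + (5)·R2: [0, 0, -12, -14, -24]
R5 ← R5 − (3/4)·R2: [0, 0, -3, -7/2, 35/4]
R6 ← R6 − (3)·R2: [0, 0, 12, 14, 20]
Swap R3 ↔ R4
R5 ← R5 − (1/4)·R3: [0, 0, 0, 0, 59/4]
R6 ← R6 + R3: [0, 0, 0, 0, -4]
R5 ← R5 + (59/8)·R4: [0, 0, 0, 0, 0]
R6 ← R6 − (2)·R4: [0, 0, 0, 0, 0]
The echelon form has 4 nonzero rows; the last pivot sits in the augmented column, so rank(B) = 3 but rank([B|b]) = 4.
Since the ranks differ, the system is inconsistent.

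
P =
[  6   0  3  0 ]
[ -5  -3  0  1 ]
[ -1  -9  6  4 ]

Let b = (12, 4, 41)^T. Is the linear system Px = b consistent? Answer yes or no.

Row reduce the augmented matrix [P | b].
R2 ← R2 + (5/6)·R1: [0, -3, 5/2, 1, 14]
R3 ← R3 + (1/6)·R1: [0, -9, 13/2, 4, 43]
R3 ← R3 − (3)·R2: [0, 0, -1, 1, 1]
The echelon form has 3 nonzero rows, and every pivot lies in the first 4 columns, so rank(P) = rank([P|b]) = 3.
The system is consistent.

yes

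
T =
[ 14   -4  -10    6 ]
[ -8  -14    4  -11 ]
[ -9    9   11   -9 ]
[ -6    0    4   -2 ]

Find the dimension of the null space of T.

0

Row reduce to echelon form.
R2 ← R2 + (4/7)·R1: [0, -114/7, -12/7, -53/7]
R3 ← R3 + (9/14)·R1: [0, 45/7, 32/7, -36/7]
R4 ← R4 + (3/7)·R1: [0, -12/7, -2/7, 4/7]
R3 ← R3 + (15/38)·R2: [0, 0, 74/19, -309/38]
R4 ← R4 − (2/19)·R2: [0, 0, -2/19, 26/19]
R4 ← R4 + (1/37)·R3: [0, 0, 0, 85/74]
4 nonzero rows, so rank(T) = 4.
T has 4 columns; by rank–nullity, nullity = 4 − 4 = 0.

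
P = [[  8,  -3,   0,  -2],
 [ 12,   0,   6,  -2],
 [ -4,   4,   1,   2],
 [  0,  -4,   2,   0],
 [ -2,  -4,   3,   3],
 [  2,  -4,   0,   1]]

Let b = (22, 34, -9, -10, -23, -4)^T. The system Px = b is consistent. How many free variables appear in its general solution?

0

Row reduce the augmented matrix [P | b].
R2 ← R2 − (3/2)·R1: [0, 9/2, 6, 1, 1]
R3 ← R3 + (1/2)·R1: [0, 5/2, 1, 1, 2]
R5 ← R5 + (1/4)·R1: [0, -19/4, 3, 5/2, -35/2]
R6 ← R6 − (1/4)·R1: [0, -13/4, 0, 3/2, -19/2]
R3 ← R3 − (5/9)·R2: [0, 0, -7/3, 4/9, 13/9]
R4 ← R4 + (8/9)·R2: [0, 0, 22/3, 8/9, -82/9]
R5 ← R5 + (19/18)·R2: [0, 0, 28/3, 32/9, -148/9]
R6 ← R6 + (13/18)·R2: [0, 0, 13/3, 20/9, -79/9]
R4 ← R4 + (22/7)·R3: [0, 0, 0, 16/7, -32/7]
R5 ← R5 + (4)·R3: [0, 0, 0, 16/3, -32/3]
R6 ← R6 + (13/7)·R3: [0, 0, 0, 64/21, -128/21]
R5 ← R5 − (7/3)·R4: [0, 0, 0, 0, 0]
R6 ← R6 − (4/3)·R4: [0, 0, 0, 0, 0]
The echelon form has 4 nonzero rows, and every pivot lies in the first 4 columns, so rank(P) = rank([P|b]) = 4.
The system is consistent.
Free variables = (unknowns) − (rank) = 4 − 4 = 0.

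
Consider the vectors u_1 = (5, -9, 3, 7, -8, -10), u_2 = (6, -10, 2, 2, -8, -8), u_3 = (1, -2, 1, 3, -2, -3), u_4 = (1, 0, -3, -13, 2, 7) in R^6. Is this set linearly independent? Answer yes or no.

Form the matrix with these vectors as rows and row reduce.
R2 ← R2 − (6/5)·R1: [0, 4/5, -8/5, -32/5, 8/5, 4]
R3 ← R3 − (1/5)·R1: [0, -1/5, 2/5, 8/5, -2/5, -1]
R4 ← R4 − (1/5)·R1: [0, 9/5, -18/5, -72/5, 18/5, 9]
R3 ← R3 + (1/4)·R2: [0, 0, 0, 0, 0, 0]
R4 ← R4 − (9/4)·R2: [0, 0, 0, 0, 0, 0]
2 nonzero rows, so the 4 vectors span a space of dimension 2.
Since 2 < 4, the vectors are linearly dependent.

no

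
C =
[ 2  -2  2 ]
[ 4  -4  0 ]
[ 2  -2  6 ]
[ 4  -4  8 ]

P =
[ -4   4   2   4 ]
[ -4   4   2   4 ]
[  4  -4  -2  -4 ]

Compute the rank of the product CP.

1

First compute CP:
[[  8,  -8,  -4,  -8],
 [  0,   0,   0,   0],
 [ 24, -24, -12, -24],
 [ 32, -32, -16, -32]]
Now row reduce the product.
R3 ← R3 − (3)·R1: [0, 0, 0, 0]
R4 ← R4 − (4)·R1: [0, 0, 0, 0]
1 nonzero row, so rank(CP) = 1.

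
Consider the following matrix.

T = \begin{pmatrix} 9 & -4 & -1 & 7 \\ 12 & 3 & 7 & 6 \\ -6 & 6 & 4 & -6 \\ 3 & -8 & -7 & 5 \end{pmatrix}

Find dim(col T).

Row reduce to echelon form.
R2 ← R2 − (4/3)·R1: [0, 25/3, 25/3, -10/3]
R3 ← R3 + (2/3)·R1: [0, 10/3, 10/3, -4/3]
R4 ← R4 − (1/3)·R1: [0, -20/3, -20/3, 8/3]
R3 ← R3 − (2/5)·R2: [0, 0, 0, 0]
R4 ← R4 + (4/5)·R2: [0, 0, 0, 0]
Echelon form has 2 nonzero rows, so rank(T) = 2.
The column space has dimension equal to the rank: 2.

2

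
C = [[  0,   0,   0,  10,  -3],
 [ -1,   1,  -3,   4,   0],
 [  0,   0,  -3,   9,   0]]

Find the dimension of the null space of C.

Row reduce to echelon form.
Swap R1 ↔ R2
Swap R2 ↔ R3
3 nonzero rows, so rank(C) = 3.
C has 5 columns; by rank–nullity, nullity = 5 − 3 = 2.

2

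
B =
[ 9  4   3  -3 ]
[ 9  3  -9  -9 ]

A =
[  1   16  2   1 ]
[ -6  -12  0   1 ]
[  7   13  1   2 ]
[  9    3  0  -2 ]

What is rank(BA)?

First compute BA:
[[-21, 126,  21,  25],
 [-153, -36,   9,  12]]
Now row reduce the product.
R2 ← R2 − (51/7)·R1: [0, -954, -144, -1191/7]
2 nonzero rows, so rank(BA) = 2.

2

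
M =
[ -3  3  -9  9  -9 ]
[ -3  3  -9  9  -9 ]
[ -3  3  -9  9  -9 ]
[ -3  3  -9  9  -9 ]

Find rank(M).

1

Row reduce to echelon form.
R2 ← R2 − R1: [0, 0, 0, 0, 0]
R3 ← R3 − R1: [0, 0, 0, 0, 0]
R4 ← R4 − R1: [0, 0, 0, 0, 0]
Echelon form has 1 nonzero row, so rank(M) = 1.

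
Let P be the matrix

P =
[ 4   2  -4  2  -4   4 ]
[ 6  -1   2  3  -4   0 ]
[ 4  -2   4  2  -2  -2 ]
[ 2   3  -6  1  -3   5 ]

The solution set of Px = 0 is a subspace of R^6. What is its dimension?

Row reduce to echelon form.
R2 ← R2 − (3/2)·R1: [0, -4, 8, 0, 2, -6]
R3 ← R3 − R1: [0, -4, 8, 0, 2, -6]
R4 ← R4 − (1/2)·R1: [0, 2, -4, 0, -1, 3]
R3 ← R3 − R2: [0, 0, 0, 0, 0, 0]
R4 ← R4 + (1/2)·R2: [0, 0, 0, 0, 0, 0]
2 nonzero rows, so rank(P) = 2.
P has 6 columns; by rank–nullity, nullity = 6 − 2 = 4.

4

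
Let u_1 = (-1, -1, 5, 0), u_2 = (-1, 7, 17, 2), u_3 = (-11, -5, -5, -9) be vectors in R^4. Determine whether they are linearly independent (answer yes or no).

Form the matrix with these vectors as rows and row reduce.
R2 ← R2 − R1: [0, 8, 12, 2]
R3 ← R3 − (11)·R1: [0, 6, -60, -9]
R3 ← R3 − (3/4)·R2: [0, 0, -69, -21/2]
3 nonzero rows, so the 3 vectors span a space of dimension 3.
Since 3 = 3, the vectors are linearly independent.

yes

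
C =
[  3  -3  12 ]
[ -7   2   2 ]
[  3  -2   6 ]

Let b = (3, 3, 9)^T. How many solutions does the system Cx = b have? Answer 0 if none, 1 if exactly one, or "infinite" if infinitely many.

Row reduce the augmented matrix [C | b].
R2 ← R2 + (7/3)·R1: [0, -5, 30, 10]
R3 ← R3 − R1: [0, 1, -6, 6]
R3 ← R3 + (1/5)·R2: [0, 0, 0, 8]
The echelon form has 3 nonzero rows; the last pivot sits in the augmented column, so rank(C) = 2 but rank([C|b]) = 3.
Since the ranks differ, the system is inconsistent.
It has no solutions.

0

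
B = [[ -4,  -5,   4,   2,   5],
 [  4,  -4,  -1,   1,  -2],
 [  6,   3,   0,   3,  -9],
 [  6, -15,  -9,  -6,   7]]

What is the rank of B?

3

Row reduce to echelon form.
R2 ← R2 + R1: [0, -9, 3, 3, 3]
R3 ← R3 + (3/2)·R1: [0, -9/2, 6, 6, -3/2]
R4 ← R4 + (3/2)·R1: [0, -45/2, -3, -3, 29/2]
R3 ← R3 − (1/2)·R2: [0, 0, 9/2, 9/2, -3]
R4 ← R4 − (5/2)·R2: [0, 0, -21/2, -21/2, 7]
R4 ← R4 + (7/3)·R3: [0, 0, 0, 0, 0]
Echelon form has 3 nonzero rows, so rank(B) = 3.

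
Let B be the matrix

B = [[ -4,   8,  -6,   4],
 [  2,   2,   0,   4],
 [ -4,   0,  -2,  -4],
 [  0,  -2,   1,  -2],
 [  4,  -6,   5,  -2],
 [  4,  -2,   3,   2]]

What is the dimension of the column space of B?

Row reduce to echelon form.
R2 ← R2 + (1/2)·R1: [0, 6, -3, 6]
R3 ← R3 − R1: [0, -8, 4, -8]
R5 ← R5 + R1: [0, 2, -1, 2]
R6 ← R6 + R1: [0, 6, -3, 6]
R3 ← R3 + (4/3)·R2: [0, 0, 0, 0]
R4 ← R4 + (1/3)·R2: [0, 0, 0, 0]
R5 ← R5 − (1/3)·R2: [0, 0, 0, 0]
R6 ← R6 − R2: [0, 0, 0, 0]
Echelon form has 2 nonzero rows, so rank(B) = 2.
The column space has dimension equal to the rank: 2.

2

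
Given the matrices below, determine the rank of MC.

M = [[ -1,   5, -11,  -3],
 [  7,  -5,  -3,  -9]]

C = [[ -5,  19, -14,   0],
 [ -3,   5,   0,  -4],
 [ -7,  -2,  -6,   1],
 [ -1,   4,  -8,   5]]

2

First compute MC:
[[ 70,  16, 104, -46],
 [ 10,  78,  -8, -28]]
Now row reduce the product.
R2 ← R2 − (1/7)·R1: [0, 530/7, -160/7, -150/7]
2 nonzero rows, so rank(MC) = 2.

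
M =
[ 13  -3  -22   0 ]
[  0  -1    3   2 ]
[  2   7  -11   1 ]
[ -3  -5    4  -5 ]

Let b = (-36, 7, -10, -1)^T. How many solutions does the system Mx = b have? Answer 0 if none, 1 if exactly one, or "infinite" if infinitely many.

Row reduce the augmented matrix [M | b].
R3 ← R3 − (2/13)·R1: [0, 97/13, -99/13, 1, -58/13]
R4 ← R4 + (3/13)·R1: [0, -74/13, -14/13, -5, -121/13]
R3 ← R3 + (97/13)·R2: [0, 0, 192/13, 207/13, 621/13]
R4 ← R4 − (74/13)·R2: [0, 0, -236/13, -213/13, -639/13]
R4 ← R4 + (59/48)·R3: [0, 0, 0, 51/16, 153/16]
The echelon form has 4 nonzero rows, and every pivot lies in the first 4 columns, so rank(M) = rank([M|b]) = 4.
The system is consistent.
rank = 4 = number of unknowns, so the solution is unique.

1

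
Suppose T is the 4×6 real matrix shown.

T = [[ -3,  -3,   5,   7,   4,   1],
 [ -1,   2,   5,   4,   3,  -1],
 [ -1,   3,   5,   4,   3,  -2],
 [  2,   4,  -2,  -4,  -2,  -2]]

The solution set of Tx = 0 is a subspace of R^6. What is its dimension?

Row reduce to echelon form.
R2 ← R2 − (1/3)·R1: [0, 3, 10/3, 5/3, 5/3, -4/3]
R3 ← R3 − (1/3)·R1: [0, 4, 10/3, 5/3, 5/3, -7/3]
R4 ← R4 + (2/3)·R1: [0, 2, 4/3, 2/3, 2/3, -4/3]
R3 ← R3 − (4/3)·R2: [0, 0, -10/9, -5/9, -5/9, -5/9]
R4 ← R4 − (2/3)·R2: [0, 0, -8/9, -4/9, -4/9, -4/9]
R4 ← R4 − (4/5)·R3: [0, 0, 0, 0, 0, 0]
3 nonzero rows, so rank(T) = 3.
T has 6 columns; by rank–nullity, nullity = 6 − 3 = 3.

3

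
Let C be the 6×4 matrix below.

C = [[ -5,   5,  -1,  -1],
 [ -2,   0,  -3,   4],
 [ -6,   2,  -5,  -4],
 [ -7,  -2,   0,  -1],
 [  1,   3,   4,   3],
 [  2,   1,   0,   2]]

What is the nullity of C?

Row reduce to echelon form.
R2 ← R2 − (2/5)·R1: [0, -2, -13/5, 22/5]
R3 ← R3 − (6/5)·R1: [0, -4, -19/5, -14/5]
R4 ← R4 − (7/5)·R1: [0, -9, 7/5, 2/5]
R5 ← R5 + (1/5)·R1: [0, 4, 19/5, 14/5]
R6 ← R6 + (2/5)·R1: [0, 3, -2/5, 8/5]
R3 ← R3 − (2)·R2: [0, 0, 7/5, -58/5]
R4 ← R4 − (9/2)·R2: [0, 0, 131/10, -97/5]
R5 ← R5 + (2)·R2: [0, 0, -7/5, 58/5]
R6 ← R6 + (3/2)·R2: [0, 0, -43/10, 41/5]
R4 ← R4 − (131/14)·R3: [0, 0, 0, 624/7]
R5 ← R5 + R3: [0, 0, 0, 0]
R6 ← R6 + (43/14)·R3: [0, 0, 0, -192/7]
R6 ← R6 + (4/13)·R4: [0, 0, 0, 0]
4 nonzero rows, so rank(C) = 4.
C has 4 columns; by rank–nullity, nullity = 4 − 4 = 0.

0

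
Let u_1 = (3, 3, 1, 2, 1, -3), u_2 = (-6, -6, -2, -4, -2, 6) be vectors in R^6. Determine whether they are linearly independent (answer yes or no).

Form the matrix with these vectors as rows and row reduce.
R2 ← R2 + (2)·R1: [0, 0, 0, 0, 0, 0]
1 nonzero row, so the 2 vectors span a space of dimension 1.
Since 1 < 2, the vectors are linearly dependent.

no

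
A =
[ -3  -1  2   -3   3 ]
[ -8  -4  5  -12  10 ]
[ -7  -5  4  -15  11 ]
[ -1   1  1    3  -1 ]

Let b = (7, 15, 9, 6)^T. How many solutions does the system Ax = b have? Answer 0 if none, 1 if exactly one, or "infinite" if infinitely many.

infinite

Row reduce the augmented matrix [A | b].
R2 ← R2 − (8/3)·R1: [0, -4/3, -1/3, -4, 2, -11/3]
R3 ← R3 − (7/3)·R1: [0, -8/3, -2/3, -8, 4, -22/3]
R4 ← R4 − (1/3)·R1: [0, 4/3, 1/3, 4, -2, 11/3]
R3 ← R3 − (2)·R2: [0, 0, 0, 0, 0, 0]
R4 ← R4 + R2: [0, 0, 0, 0, 0, 0]
The echelon form has 2 nonzero rows, and every pivot lies in the first 5 columns, so rank(A) = rank([A|b]) = 2.
The system is consistent.
rank = 2 < 5 unknowns, so there are infinitely many solutions.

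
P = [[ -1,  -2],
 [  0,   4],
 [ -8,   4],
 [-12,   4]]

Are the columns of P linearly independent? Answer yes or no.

Row reduce P to echelon form.
R3 ← R3 − (8)·R1: [0, 20]
R4 ← R4 − (12)·R1: [0, 28]
R3 ← R3 − (5)·R2: [0, 0]
R4 ← R4 − (7)·R2: [0, 0]
2 pivots among 2 columns.
Every column is a pivot column, so the columns are linearly independent.

yes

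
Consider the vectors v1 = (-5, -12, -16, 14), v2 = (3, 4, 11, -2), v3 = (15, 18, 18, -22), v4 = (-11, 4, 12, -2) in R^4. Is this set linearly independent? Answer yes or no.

Form the matrix with these vectors as rows and row reduce.
R2 ← R2 + (3/5)·R1: [0, -16/5, 7/5, 32/5]
R3 ← R3 + (3)·R1: [0, -18, -30, 20]
R4 ← R4 − (11/5)·R1: [0, 152/5, 236/5, -164/5]
R3 ← R3 − (45/8)·R2: [0, 0, -303/8, -16]
R4 ← R4 + (19/2)·R2: [0, 0, 121/2, 28]
R4 ← R4 + (484/303)·R3: [0, 0, 0, 740/303]
4 nonzero rows, so the 4 vectors span a space of dimension 4.
Since 4 = 4, the vectors are linearly independent.

yes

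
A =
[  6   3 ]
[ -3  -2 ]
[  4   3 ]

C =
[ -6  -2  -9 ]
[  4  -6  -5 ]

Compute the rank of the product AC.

First compute AC:
[[-24, -30, -69],
 [ 10,  18,  37],
 [-12, -26, -51]]
Now row reduce the product.
R2 ← R2 + (5/12)·R1: [0, 11/2, 33/4]
R3 ← R3 − (1/2)·R1: [0, -11, -33/2]
R3 ← R3 + (2)·R2: [0, 0, 0]
2 nonzero rows, so rank(AC) = 2.

2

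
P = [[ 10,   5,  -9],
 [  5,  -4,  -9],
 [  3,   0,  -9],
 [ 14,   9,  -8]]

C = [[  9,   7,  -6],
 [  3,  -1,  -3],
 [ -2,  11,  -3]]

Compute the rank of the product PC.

3

First compute PC:
[[123, -34, -48],
 [ 51, -60,   9],
 [ 45, -78,   9],
 [169,   1, -87]]
Now row reduce the product.
R2 ← R2 − (17/41)·R1: [0, -1882/41, 1185/41]
R3 ← R3 − (15/41)·R1: [0, -2688/41, 1089/41]
R4 ← R4 − (169/123)·R1: [0, 5869/123, -863/41]
R3 ← R3 − (1344/941)·R2: [0, 0, -13851/941]
R4 ← R4 + (5869/5646)·R2: [0, 0, 16929/1882]
R4 ← R4 + (11/18)·R3: [0, 0, 0]
3 nonzero rows, so rank(PC) = 3.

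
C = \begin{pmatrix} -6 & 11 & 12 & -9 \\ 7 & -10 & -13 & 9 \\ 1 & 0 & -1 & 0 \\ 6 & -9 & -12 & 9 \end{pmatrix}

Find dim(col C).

Row reduce to echelon form.
R2 ← R2 + (7/6)·R1: [0, 17/6, 1, -3/2]
R3 ← R3 + (1/6)·R1: [0, 11/6, 1, -3/2]
R4 ← R4 + R1: [0, 2, 0, 0]
R3 ← R3 − (11/17)·R2: [0, 0, 6/17, -9/17]
R4 ← R4 − (12/17)·R2: [0, 0, -12/17, 18/17]
R4 ← R4 + (2)·R3: [0, 0, 0, 0]
Echelon form has 3 nonzero rows, so rank(C) = 3.
The column space has dimension equal to the rank: 3.

3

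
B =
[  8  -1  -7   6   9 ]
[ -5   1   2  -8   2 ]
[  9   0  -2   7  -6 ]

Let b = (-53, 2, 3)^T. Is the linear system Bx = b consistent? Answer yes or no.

Row reduce the augmented matrix [B | b].
R2 ← R2 + (5/8)·R1: [0, 3/8, -19/8, -17/4, 61/8, -249/8]
R3 ← R3 − (9/8)·R1: [0, 9/8, 47/8, 1/4, -129/8, 501/8]
R3 ← R3 − (3)·R2: [0, 0, 13, 13, -39, 156]
The echelon form has 3 nonzero rows, and every pivot lies in the first 5 columns, so rank(B) = rank([B|b]) = 3.
The system is consistent.

yes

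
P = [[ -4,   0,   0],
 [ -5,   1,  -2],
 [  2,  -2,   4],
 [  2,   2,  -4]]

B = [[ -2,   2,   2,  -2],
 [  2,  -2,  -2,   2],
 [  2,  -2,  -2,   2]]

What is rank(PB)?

1

First compute PB:
[[  8,  -8,  -8,   8],
 [  8,  -8,  -8,   8],
 [  0,   0,   0,   0],
 [ -8,   8,   8,  -8]]
Now row reduce the product.
R2 ← R2 − R1: [0, 0, 0, 0]
R4 ← R4 + R1: [0, 0, 0, 0]
1 nonzero row, so rank(PB) = 1.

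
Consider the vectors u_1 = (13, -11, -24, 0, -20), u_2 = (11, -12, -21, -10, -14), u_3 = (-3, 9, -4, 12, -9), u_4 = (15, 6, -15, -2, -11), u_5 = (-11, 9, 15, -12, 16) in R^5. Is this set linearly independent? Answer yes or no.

Form the matrix with these vectors as rows and row reduce.
R2 ← R2 − (11/13)·R1: [0, -35/13, -9/13, -10, 38/13]
R3 ← R3 + (3/13)·R1: [0, 84/13, -124/13, 12, -177/13]
R4 ← R4 − (15/13)·R1: [0, 243/13, 165/13, -2, 157/13]
R5 ← R5 + (11/13)·R1: [0, -4/13, -69/13, -12, -12/13]
R3 ← R3 + (12/5)·R2: [0, 0, -56/5, -12, -33/5]
R4 ← R4 + (243/35)·R2: [0, 0, 276/35, -500/7, 1133/35]
R5 ← R5 − (4/35)·R2: [0, 0, -183/35, -76/7, -44/35]
R4 ← R4 + (69/98)·R3: [0, 0, 0, -3914/49, 2717/98]
R5 ← R5 − (183/392)·R3: [0, 0, 0, -515/98, 715/392]
R5 ← R5 − (5/76)·R4: [0, 0, 0, 0, 0]
4 nonzero rows, so the 5 vectors span a space of dimension 4.
Since 4 < 5, the vectors are linearly dependent.

no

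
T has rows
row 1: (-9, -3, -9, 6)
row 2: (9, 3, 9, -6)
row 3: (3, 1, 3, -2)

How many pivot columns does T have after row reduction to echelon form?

1

Row reduce to echelon form.
R2 ← R2 + R1: [0, 0, 0, 0]
R3 ← R3 + (1/3)·R1: [0, 0, 0, 0]
Echelon form has 1 nonzero row, so rank(T) = 1.
Each nonzero row contributes one pivot column: 1 pivot columns.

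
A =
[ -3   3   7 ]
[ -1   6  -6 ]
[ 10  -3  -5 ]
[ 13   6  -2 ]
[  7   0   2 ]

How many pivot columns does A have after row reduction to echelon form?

Row reduce to echelon form.
R2 ← R2 − (1/3)·R1: [0, 5, -25/3]
R3 ← R3 + (10/3)·R1: [0, 7, 55/3]
R4 ← R4 + (13/3)·R1: [0, 19, 85/3]
R5 ← R5 + (7/3)·R1: [0, 7, 55/3]
R3 ← R3 − (7/5)·R2: [0, 0, 30]
R4 ← R4 − (19/5)·R2: [0, 0, 60]
R5 ← R5 − (7/5)·R2: [0, 0, 30]
R4 ← R4 − (2)·R3: [0, 0, 0]
R5 ← R5 − R3: [0, 0, 0]
Echelon form has 3 nonzero rows, so rank(A) = 3.
Each nonzero row contributes one pivot column: 3 pivot columns.

3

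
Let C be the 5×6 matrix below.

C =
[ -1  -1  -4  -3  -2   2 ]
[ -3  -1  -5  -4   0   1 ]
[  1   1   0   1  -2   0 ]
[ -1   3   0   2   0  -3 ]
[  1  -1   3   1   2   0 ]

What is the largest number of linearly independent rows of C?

3

Row reduce to echelon form.
R2 ← R2 − (3)·R1: [0, 2, 7, 5, 6, -5]
R3 ← R3 + R1: [0, 0, -4, -2, -4, 2]
R4 ← R4 − R1: [0, 4, 4, 5, 2, -5]
R5 ← R5 + R1: [0, -2, -1, -2, 0, 2]
R4 ← R4 − (2)·R2: [0, 0, -10, -5, -10, 5]
R5 ← R5 + R2: [0, 0, 6, 3, 6, -3]
R4 ← R4 − (5/2)·R3: [0, 0, 0, 0, 0, 0]
R5 ← R5 + (3/2)·R3: [0, 0, 0, 0, 0, 0]
Echelon form has 3 nonzero rows, so rank(C) = 3.
The rank gives the maximum number of linearly independent rows: 3.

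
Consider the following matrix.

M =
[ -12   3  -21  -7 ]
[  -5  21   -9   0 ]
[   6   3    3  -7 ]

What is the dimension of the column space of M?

3

Row reduce to echelon form.
R2 ← R2 − (5/12)·R1: [0, 79/4, -1/4, 35/12]
R3 ← R3 + (1/2)·R1: [0, 9/2, -15/2, -21/2]
R3 ← R3 − (18/79)·R2: [0, 0, -588/79, -882/79]
Echelon form has 3 nonzero rows, so rank(M) = 3.
The column space has dimension equal to the rank: 3.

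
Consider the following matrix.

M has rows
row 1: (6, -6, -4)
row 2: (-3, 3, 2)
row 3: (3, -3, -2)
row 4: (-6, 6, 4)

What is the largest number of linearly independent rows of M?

1

Row reduce to echelon form.
R2 ← R2 + (1/2)·R1: [0, 0, 0]
R3 ← R3 − (1/2)·R1: [0, 0, 0]
R4 ← R4 + R1: [0, 0, 0]
Echelon form has 1 nonzero row, so rank(M) = 1.
The rank gives the maximum number of linearly independent rows: 1.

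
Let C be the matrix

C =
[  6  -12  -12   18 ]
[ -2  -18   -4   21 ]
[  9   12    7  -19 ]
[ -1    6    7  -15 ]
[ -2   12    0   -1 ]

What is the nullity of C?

Row reduce to echelon form.
R2 ← R2 + (1/3)·R1: [0, -22, -8, 27]
R3 ← R3 − (3/2)·R1: [0, 30, 25, -46]
R4 ← R4 + (1/6)·R1: [0, 4, 5, -12]
R5 ← R5 + (1/3)·R1: [0, 8, -4, 5]
R3 ← R3 + (15/11)·R2: [0, 0, 155/11, -101/11]
R4 ← R4 + (2/11)·R2: [0, 0, 39/11, -78/11]
R5 ← R5 + (4/11)·R2: [0, 0, -76/11, 163/11]
R4 ← R4 − (39/155)·R3: [0, 0, 0, -741/155]
R5 ← R5 + (76/155)·R3: [0, 0, 0, 1599/155]
R5 ← R5 + (41/19)·R4: [0, 0, 0, 0]
4 nonzero rows, so rank(C) = 4.
C has 4 columns; by rank–nullity, nullity = 4 − 4 = 0.

0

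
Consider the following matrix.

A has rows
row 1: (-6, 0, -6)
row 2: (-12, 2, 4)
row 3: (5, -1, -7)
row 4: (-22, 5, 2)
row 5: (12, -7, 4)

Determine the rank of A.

Row reduce to echelon form.
R2 ← R2 − (2)·R1: [0, 2, 16]
R3 ← R3 + (5/6)·R1: [0, -1, -12]
R4 ← R4 − (11/3)·R1: [0, 5, 24]
R5 ← R5 + (2)·R1: [0, -7, -8]
R3 ← R3 + (1/2)·R2: [0, 0, -4]
R4 ← R4 − (5/2)·R2: [0, 0, -16]
R5 ← R5 + (7/2)·R2: [0, 0, 48]
R4 ← R4 − (4)·R3: [0, 0, 0]
R5 ← R5 + (12)·R3: [0, 0, 0]
Echelon form has 3 nonzero rows, so rank(A) = 3.

3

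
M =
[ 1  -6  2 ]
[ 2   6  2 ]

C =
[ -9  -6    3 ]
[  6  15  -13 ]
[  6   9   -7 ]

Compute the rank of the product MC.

First compute MC:
[[-33, -78,  67],
 [ 30,  96, -86]]
Now row reduce the product.
R2 ← R2 + (10/11)·R1: [0, 276/11, -276/11]
2 nonzero rows, so rank(MC) = 2.

2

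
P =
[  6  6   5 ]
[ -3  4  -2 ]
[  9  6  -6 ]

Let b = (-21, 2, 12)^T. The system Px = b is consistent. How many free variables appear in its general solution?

Row reduce the augmented matrix [P | b].
R2 ← R2 + (1/2)·R1: [0, 7, 1/2, -17/2]
R3 ← R3 − (3/2)·R1: [0, -3, -27/2, 87/2]
R3 ← R3 + (3/7)·R2: [0, 0, -93/7, 279/7]
The echelon form has 3 nonzero rows, and every pivot lies in the first 3 columns, so rank(P) = rank([P|b]) = 3.
The system is consistent.
Free variables = (unknowns) − (rank) = 3 − 3 = 0.

0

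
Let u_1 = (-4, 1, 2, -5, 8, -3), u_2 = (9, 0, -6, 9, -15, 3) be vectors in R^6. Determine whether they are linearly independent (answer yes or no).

Form the matrix with these vectors as rows and row reduce.
R2 ← R2 + (9/4)·R1: [0, 9/4, -3/2, -9/4, 3, -15/4]
2 nonzero rows, so the 2 vectors span a space of dimension 2.
Since 2 = 2, the vectors are linearly independent.

yes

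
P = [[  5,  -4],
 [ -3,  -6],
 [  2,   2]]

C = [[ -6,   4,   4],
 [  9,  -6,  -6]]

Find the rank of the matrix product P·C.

First compute PC:
[[-66,  44,  44],
 [-36,  24,  24],
 [  6,  -4,  -4]]
Now row reduce the product.
R2 ← R2 − (6/11)·R1: [0, 0, 0]
R3 ← R3 + (1/11)·R1: [0, 0, 0]
1 nonzero row, so rank(PC) = 1.

1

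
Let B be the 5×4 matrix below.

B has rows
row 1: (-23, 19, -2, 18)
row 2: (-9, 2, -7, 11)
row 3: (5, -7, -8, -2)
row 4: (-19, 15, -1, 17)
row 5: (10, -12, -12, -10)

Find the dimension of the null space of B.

0

Row reduce to echelon form.
R2 ← R2 − (9/23)·R1: [0, -125/23, -143/23, 91/23]
R3 ← R3 + (5/23)·R1: [0, -66/23, -194/23, 44/23]
R4 ← R4 − (19/23)·R1: [0, -16/23, 15/23, 49/23]
R5 ← R5 + (10/23)·R1: [0, -86/23, -296/23, -50/23]
R3 ← R3 − (66/125)·R2: [0, 0, -644/125, -22/125]
R4 ← R4 − (16/125)·R2: [0, 0, 181/125, 203/125]
R5 ← R5 − (86/125)·R2: [0, 0, -1074/125, -612/125]
R4 ← R4 + (181/644)·R3: [0, 0, 0, 507/322]
R5 ← R5 − (537/322)·R3: [0, 0, 0, -741/161]
R5 ← R5 + (38/13)·R4: [0, 0, 0, 0]
4 nonzero rows, so rank(B) = 4.
B has 4 columns; by rank–nullity, nullity = 4 − 4 = 0.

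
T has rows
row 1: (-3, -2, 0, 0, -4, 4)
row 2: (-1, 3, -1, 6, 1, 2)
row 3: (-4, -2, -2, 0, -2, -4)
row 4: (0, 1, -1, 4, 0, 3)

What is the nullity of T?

2

Row reduce to echelon form.
R2 ← R2 − (1/3)·R1: [0, 11/3, -1, 6, 7/3, 2/3]
R3 ← R3 − (4/3)·R1: [0, 2/3, -2, 0, 10/3, -28/3]
R3 ← R3 − (2/11)·R2: [0, 0, -20/11, -12/11, 32/11, -104/11]
R4 ← R4 − (3/11)·R2: [0, 0, -8/11, 26/11, -7/11, 31/11]
R4 ← R4 − (2/5)·R3: [0, 0, 0, 14/5, -9/5, 33/5]
4 nonzero rows, so rank(T) = 4.
T has 6 columns; by rank–nullity, nullity = 6 − 4 = 2.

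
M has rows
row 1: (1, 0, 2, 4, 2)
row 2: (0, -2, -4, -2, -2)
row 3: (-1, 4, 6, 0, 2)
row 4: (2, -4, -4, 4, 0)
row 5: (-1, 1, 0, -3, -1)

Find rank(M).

Row reduce to echelon form.
R3 ← R3 + R1: [0, 4, 8, 4, 4]
R4 ← R4 − (2)·R1: [0, -4, -8, -4, -4]
R5 ← R5 + R1: [0, 1, 2, 1, 1]
R3 ← R3 + (2)·R2: [0, 0, 0, 0, 0]
R4 ← R4 − (2)·R2: [0, 0, 0, 0, 0]
R5 ← R5 + (1/2)·R2: [0, 0, 0, 0, 0]
Echelon form has 2 nonzero rows, so rank(M) = 2.

2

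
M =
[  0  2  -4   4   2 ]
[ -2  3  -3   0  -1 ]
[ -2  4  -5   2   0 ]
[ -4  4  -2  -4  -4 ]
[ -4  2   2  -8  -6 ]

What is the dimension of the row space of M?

Row reduce to echelon form.
Swap R1 ↔ R2
R3 ← R3 − R1: [0, 1, -2, 2, 1]
R4 ← R4 − (2)·R1: [0, -2, 4, -4, -2]
R5 ← R5 − (2)·R1: [0, -4, 8, -8, -4]
R3 ← R3 − (1/2)·R2: [0, 0, 0, 0, 0]
R4 ← R4 + R2: [0, 0, 0, 0, 0]
R5 ← R5 + (2)·R2: [0, 0, 0, 0, 0]
Echelon form has 2 nonzero rows, so rank(M) = 2.
The row space has dimension equal to the rank: 2.

2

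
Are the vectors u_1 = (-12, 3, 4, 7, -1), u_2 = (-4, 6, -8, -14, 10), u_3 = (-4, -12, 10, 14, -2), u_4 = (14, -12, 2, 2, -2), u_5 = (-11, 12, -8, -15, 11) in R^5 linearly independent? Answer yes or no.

no

Form the matrix with these vectors as rows and row reduce.
R2 ← R2 − (1/3)·R1: [0, 5, -28/3, -49/3, 31/3]
R3 ← R3 − (1/3)·R1: [0, -13, 26/3, 35/3, -5/3]
R4 ← R4 + (7/6)·R1: [0, -17/2, 20/3, 61/6, -19/6]
R5 ← R5 − (11/12)·R1: [0, 37/4, -35/3, -257/12, 143/12]
R3 ← R3 + (13/5)·R2: [0, 0, -78/5, -154/5, 126/5]
R4 ← R4 + (17/10)·R2: [0, 0, -46/5, -88/5, 72/5]
R5 ← R5 − (37/20)·R2: [0, 0, 28/5, 44/5, -36/5]
R4 ← R4 − (23/39)·R3: [0, 0, 0, 22/39, -6/13]
R5 ← R5 + (14/39)·R3: [0, 0, 0, -88/39, 24/13]
R5 ← R5 + (4)·R4: [0, 0, 0, 0, 0]
4 nonzero rows, so the 5 vectors span a space of dimension 4.
Since 4 < 5, the vectors are linearly dependent.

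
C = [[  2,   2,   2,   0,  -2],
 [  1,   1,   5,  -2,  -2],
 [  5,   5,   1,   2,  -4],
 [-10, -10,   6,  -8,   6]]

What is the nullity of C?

Row reduce to echelon form.
R2 ← R2 − (1/2)·R1: [0, 0, 4, -2, -1]
R3 ← R3 − (5/2)·R1: [0, 0, -4, 2, 1]
R4 ← R4 + (5)·R1: [0, 0, 16, -8, -4]
R3 ← R3 + R2: [0, 0, 0, 0, 0]
R4 ← R4 − (4)·R2: [0, 0, 0, 0, 0]
2 nonzero rows, so rank(C) = 2.
C has 5 columns; by rank–nullity, nullity = 5 − 2 = 3.

3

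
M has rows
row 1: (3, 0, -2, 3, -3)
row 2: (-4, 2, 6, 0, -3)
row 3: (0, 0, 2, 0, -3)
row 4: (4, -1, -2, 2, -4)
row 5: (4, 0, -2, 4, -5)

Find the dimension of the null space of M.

2

Row reduce to echelon form.
R2 ← R2 + (4/3)·R1: [0, 2, 10/3, 4, -7]
R4 ← R4 − (4/3)·R1: [0, -1, 2/3, -2, 0]
R5 ← R5 − (4/3)·R1: [0, 0, 2/3, 0, -1]
R4 ← R4 + (1/2)·R2: [0, 0, 7/3, 0, -7/2]
R4 ← R4 − (7/6)·R3: [0, 0, 0, 0, 0]
R5 ← R5 − (1/3)·R3: [0, 0, 0, 0, 0]
3 nonzero rows, so rank(M) = 3.
M has 5 columns; by rank–nullity, nullity = 5 − 3 = 2.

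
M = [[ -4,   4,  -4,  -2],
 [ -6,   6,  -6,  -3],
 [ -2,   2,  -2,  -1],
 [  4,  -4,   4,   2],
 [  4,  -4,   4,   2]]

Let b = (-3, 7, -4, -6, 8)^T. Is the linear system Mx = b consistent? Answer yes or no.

no

Row reduce the augmented matrix [M | b].
R2 ← R2 − (3/2)·R1: [0, 0, 0, 0, 23/2]
R3 ← R3 − (1/2)·R1: [0, 0, 0, 0, -5/2]
R4 ← R4 + R1: [0, 0, 0, 0, -9]
R5 ← R5 + R1: [0, 0, 0, 0, 5]
R3 ← R3 + (5/23)·R2: [0, 0, 0, 0, 0]
R4 ← R4 + (18/23)·R2: [0, 0, 0, 0, 0]
R5 ← R5 − (10/23)·R2: [0, 0, 0, 0, 0]
The echelon form has 2 nonzero rows; the last pivot sits in the augmented column, so rank(M) = 1 but rank([M|b]) = 2.
Since the ranks differ, the system is inconsistent.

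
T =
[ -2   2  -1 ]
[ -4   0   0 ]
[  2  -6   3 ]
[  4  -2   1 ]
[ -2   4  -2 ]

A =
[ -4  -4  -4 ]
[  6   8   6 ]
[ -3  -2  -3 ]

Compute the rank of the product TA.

First compute TA:
[[ 23,  26,  23],
 [ 16,  16,  16],
 [-53, -62, -53],
 [-31, -34, -31],
 [ 38,  44,  38]]
Now row reduce the product.
R2 ← R2 − (16/23)·R1: [0, -48/23, 0]
R3 ← R3 + (53/23)·R1: [0, -48/23, 0]
R4 ← R4 + (31/23)·R1: [0, 24/23, 0]
R5 ← R5 − (38/23)·R1: [0, 24/23, 0]
R3 ← R3 − R2: [0, 0, 0]
R4 ← R4 + (1/2)·R2: [0, 0, 0]
R5 ← R5 + (1/2)·R2: [0, 0, 0]
2 nonzero rows, so rank(TA) = 2.

2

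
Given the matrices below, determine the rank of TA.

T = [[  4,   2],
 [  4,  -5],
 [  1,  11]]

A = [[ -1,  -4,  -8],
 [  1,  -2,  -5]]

2

First compute TA:
[[ -2, -20, -42],
 [ -9,  -6,  -7],
 [ 10, -26, -63]]
Now row reduce the product.
R2 ← R2 − (9/2)·R1: [0, 84, 182]
R3 ← R3 + (5)·R1: [0, -126, -273]
R3 ← R3 + (3/2)·R2: [0, 0, 0]
2 nonzero rows, so rank(TA) = 2.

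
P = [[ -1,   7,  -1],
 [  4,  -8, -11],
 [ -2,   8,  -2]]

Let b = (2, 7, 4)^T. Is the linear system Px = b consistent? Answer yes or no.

Row reduce the augmented matrix [P | b].
R2 ← R2 + (4)·R1: [0, 20, -15, 15]
R3 ← R3 − (2)·R1: [0, -6, 0, 0]
R3 ← R3 + (3/10)·R2: [0, 0, -9/2, 9/2]
The echelon form has 3 nonzero rows, and every pivot lies in the first 3 columns, so rank(P) = rank([P|b]) = 3.
The system is consistent.

yes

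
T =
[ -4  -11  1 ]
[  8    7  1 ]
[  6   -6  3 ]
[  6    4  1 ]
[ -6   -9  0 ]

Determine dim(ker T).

1

Row reduce to echelon form.
R2 ← R2 + (2)·R1: [0, -15, 3]
R3 ← R3 + (3/2)·R1: [0, -45/2, 9/2]
R4 ← R4 + (3/2)·R1: [0, -25/2, 5/2]
R5 ← R5 − (3/2)·R1: [0, 15/2, -3/2]
R3 ← R3 − (3/2)·R2: [0, 0, 0]
R4 ← R4 − (5/6)·R2: [0, 0, 0]
R5 ← R5 + (1/2)·R2: [0, 0, 0]
2 nonzero rows, so rank(T) = 2.
T has 3 columns; by rank–nullity, nullity = 3 − 2 = 1.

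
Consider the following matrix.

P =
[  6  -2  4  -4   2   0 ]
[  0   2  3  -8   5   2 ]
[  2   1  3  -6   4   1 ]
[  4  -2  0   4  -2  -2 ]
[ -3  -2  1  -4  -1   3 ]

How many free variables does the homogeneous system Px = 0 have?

Row reduce to echelon form.
R3 ← R3 − (1/3)·R1: [0, 5/3, 5/3, -14/3, 10/3, 1]
R4 ← R4 − (2/3)·R1: [0, -2/3, -8/3, 20/3, -10/3, -2]
R5 ← R5 + (1/2)·R1: [0, -3, 3, -6, 0, 3]
R3 ← R3 − (5/6)·R2: [0, 0, -5/6, 2, -5/6, -2/3]
R4 ← R4 + (1/3)·R2: [0, 0, -5/3, 4, -5/3, -4/3]
R5 ← R5 + (3/2)·R2: [0, 0, 15/2, -18, 15/2, 6]
R4 ← R4 − (2)·R3: [0, 0, 0, 0, 0, 0]
R5 ← R5 + (9)·R3: [0, 0, 0, 0, 0, 0]
3 nonzero rows, so rank(P) = 3.
P has 6 columns; by rank–nullity, nullity = 6 − 3 = 3.

3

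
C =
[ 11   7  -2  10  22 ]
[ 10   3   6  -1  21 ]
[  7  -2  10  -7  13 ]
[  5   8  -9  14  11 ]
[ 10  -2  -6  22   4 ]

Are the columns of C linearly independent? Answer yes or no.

Row reduce C to echelon form.
R2 ← R2 − (10/11)·R1: [0, -37/11, 86/11, -111/11, 1]
R3 ← R3 − (7/11)·R1: [0, -71/11, 124/11, -147/11, -1]
R4 ← R4 − (5/11)·R1: [0, 53/11, -89/11, 104/11, 1]
R5 ← R5 − (10/11)·R1: [0, -92/11, -46/11, 142/11, -16]
R3 ← R3 − (71/37)·R2: [0, 0, -138/37, 6, -108/37]
R4 ← R4 + (53/37)·R2: [0, 0, 115/37, -5, 90/37]
R5 ← R5 − (92/37)·R2: [0, 0, -874/37, 38, -684/37]
R4 ← R4 + (5/6)·R3: [0, 0, 0, 0, 0]
R5 ← R5 − (19/3)·R3: [0, 0, 0, 0, 0]
3 pivots among 5 columns.
Only 3 < 5 pivot columns, so the columns are linearly dependent.

no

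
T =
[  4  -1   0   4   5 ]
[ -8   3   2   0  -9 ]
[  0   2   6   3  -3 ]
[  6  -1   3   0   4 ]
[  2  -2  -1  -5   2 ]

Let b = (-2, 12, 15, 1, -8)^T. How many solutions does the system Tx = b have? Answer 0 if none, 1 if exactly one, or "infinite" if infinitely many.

Row reduce the augmented matrix [T | b].
R2 ← R2 + (2)·R1: [0, 1, 2, 8, 1, 8]
R4 ← R4 − (3/2)·R1: [0, 1/2, 3, -6, -7/2, 4]
R5 ← R5 − (1/2)·R1: [0, -3/2, -1, -7, -1/2, -7]
R3 ← R3 − (2)·R2: [0, 0, 2, -13, -5, -1]
R4 ← R4 − (1/2)·R2: [0, 0, 2, -10, -4, 0]
R5 ← R5 + (3/2)·R2: [0, 0, 2, 5, 1, 5]
R4 ← R4 − R3: [0, 0, 0, 3, 1, 1]
R5 ← R5 − R3: [0, 0, 0, 18, 6, 6]
R5 ← R5 − (6)·R4: [0, 0, 0, 0, 0, 0]
The echelon form has 4 nonzero rows, and every pivot lies in the first 5 columns, so rank(T) = rank([T|b]) = 4.
The system is consistent.
rank = 4 < 5 unknowns, so there are infinitely many solutions.

infinite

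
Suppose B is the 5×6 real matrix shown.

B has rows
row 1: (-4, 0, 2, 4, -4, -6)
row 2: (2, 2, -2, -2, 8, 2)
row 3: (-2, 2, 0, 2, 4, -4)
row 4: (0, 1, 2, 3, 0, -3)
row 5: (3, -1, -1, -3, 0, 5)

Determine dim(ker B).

Row reduce to echelon form.
R2 ← R2 + (1/2)·R1: [0, 2, -1, 0, 6, -1]
R3 ← R3 − (1/2)·R1: [0, 2, -1, 0, 6, -1]
R5 ← R5 + (3/4)·R1: [0, -1, 1/2, 0, -3, 1/2]
R3 ← R3 − R2: [0, 0, 0, 0, 0, 0]
R4 ← R4 − (1/2)·R2: [0, 0, 5/2, 3, -3, -5/2]
R5 ← R5 + (1/2)·R2: [0, 0, 0, 0, 0, 0]
Swap R3 ↔ R4
3 nonzero rows, so rank(B) = 3.
B has 6 columns; by rank–nullity, nullity = 6 − 3 = 3.

3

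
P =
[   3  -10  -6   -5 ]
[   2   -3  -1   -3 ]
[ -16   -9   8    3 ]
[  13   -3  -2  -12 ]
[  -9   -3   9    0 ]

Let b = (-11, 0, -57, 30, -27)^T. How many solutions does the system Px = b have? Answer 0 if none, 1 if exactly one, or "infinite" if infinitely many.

infinite

Row reduce the augmented matrix [P | b].
R2 ← R2 − (2/3)·R1: [0, 11/3, 3, 1/3, 22/3]
R3 ← R3 + (16/3)·R1: [0, -187/3, -24, -71/3, -347/3]
R4 ← R4 − (13/3)·R1: [0, 121/3, 24, 29/3, 233/3]
R5 ← R5 + (3)·R1: [0, -33, -9, -15, -60]
R3 ← R3 + (17)·R2: [0, 0, 27, -18, 9]
R4 ← R4 − (11)·R2: [0, 0, -9, 6, -3]
R5 ← R5 + (9)·R2: [0, 0, 18, -12, 6]
R4 ← R4 + (1/3)·R3: [0, 0, 0, 0, 0]
R5 ← R5 − (2/3)·R3: [0, 0, 0, 0, 0]
The echelon form has 3 nonzero rows, and every pivot lies in the first 4 columns, so rank(P) = rank([P|b]) = 3.
The system is consistent.
rank = 3 < 4 unknowns, so there are infinitely many solutions.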